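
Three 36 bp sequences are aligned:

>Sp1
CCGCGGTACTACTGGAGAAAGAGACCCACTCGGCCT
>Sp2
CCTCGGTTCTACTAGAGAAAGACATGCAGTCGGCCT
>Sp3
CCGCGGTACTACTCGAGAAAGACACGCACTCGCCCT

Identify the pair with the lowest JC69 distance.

Sp1 and Sp3

Sp1–Sp2: 7/36 differ, p = 0.194, d = 0.225.
Sp1–Sp3: 4/36 differ, p = 0.111, d = 0.120.
Sp2–Sp3: 6/36 differ, p = 0.167, d = 0.188.
The smallest distance is between Sp1 and Sp3.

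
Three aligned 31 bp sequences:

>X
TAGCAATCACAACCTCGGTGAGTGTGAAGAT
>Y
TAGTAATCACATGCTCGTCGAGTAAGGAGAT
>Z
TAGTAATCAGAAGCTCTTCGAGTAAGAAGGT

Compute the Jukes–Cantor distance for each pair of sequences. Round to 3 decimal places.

d(X,Y) = 0.316, d(X,Z) = 0.367, d(Y,Z) = 0.182

X–Y: 8/31 sites differ → p ≈ 0.258065, d = −0.75 ln(1 − 0.344087) = 0.316295 ≈ 0.316.
X–Z: 9/31 sites differ → p ≈ 0.290323, d = −0.75 ln(1 − 0.387097) = 0.367161 ≈ 0.367.
Y–Z: 5/31 sites differ → p ≈ 0.16129, d = −0.75 ln(1 − 0.215053) = 0.181604 ≈ 0.182.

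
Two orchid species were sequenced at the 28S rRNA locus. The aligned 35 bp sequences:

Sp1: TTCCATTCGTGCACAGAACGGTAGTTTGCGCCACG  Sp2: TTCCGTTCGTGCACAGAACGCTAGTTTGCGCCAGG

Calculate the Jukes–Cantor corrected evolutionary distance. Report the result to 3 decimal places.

The sequences differ at 3 of 35 sites (5, 21, 34), so p = 3/35 ≈ 0.085714.
d = −(3/4) ln(1 − 4p/3) = −0.75 ln(1 − 0.114285) = −0.75 ln(0.885715)
  = −0.75 × (-0.121360) = 0.091020 substitutions/site.

0.091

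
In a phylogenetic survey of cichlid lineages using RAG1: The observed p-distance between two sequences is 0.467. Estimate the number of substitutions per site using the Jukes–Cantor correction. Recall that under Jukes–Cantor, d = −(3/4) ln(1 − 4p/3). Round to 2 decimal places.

d = −(3/4) ln(1 − 4p/3) = −0.75 ln(1 − 0.622667) = −0.75 ln(0.377333)
  = −0.75 × (-0.974627) = 0.730970 substitutions/site.

0.73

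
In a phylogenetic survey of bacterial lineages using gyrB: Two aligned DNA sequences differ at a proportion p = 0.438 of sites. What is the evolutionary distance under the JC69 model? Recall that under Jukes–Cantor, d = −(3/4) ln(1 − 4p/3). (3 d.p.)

0.658

d = −(3/4) ln(1 − 4p/3) = −0.75 ln(1 − 0.584) = −0.75 ln(0.416)
  = −0.75 × (-0.877070) = 0.657803 substitutions/site.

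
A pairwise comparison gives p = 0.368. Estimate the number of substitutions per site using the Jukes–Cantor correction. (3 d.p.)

0.506

d = −(3/4) ln(1 − 4p/3) = −0.75 ln(1 − 0.490667) = −0.75 ln(0.509333)
  = −0.75 × (-0.674653) = 0.505990 substitutions/site.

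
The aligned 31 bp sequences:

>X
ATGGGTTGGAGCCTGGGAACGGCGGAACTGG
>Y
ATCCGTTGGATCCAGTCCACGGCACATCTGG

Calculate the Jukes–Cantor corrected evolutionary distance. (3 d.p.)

The sequences differ at 10 of 31 sites (3, 4, 11, 14, 16, 17, 18, 24, 25, 27), so p = 10/31 ≈ 0.322581.
d = −(3/4) ln(1 − 4p/3) = −0.75 ln(1 − 0.430108) = −0.75 ln(0.569892)
  = −0.75 × (-0.562308) = 0.421731 substitutions/site.

0.422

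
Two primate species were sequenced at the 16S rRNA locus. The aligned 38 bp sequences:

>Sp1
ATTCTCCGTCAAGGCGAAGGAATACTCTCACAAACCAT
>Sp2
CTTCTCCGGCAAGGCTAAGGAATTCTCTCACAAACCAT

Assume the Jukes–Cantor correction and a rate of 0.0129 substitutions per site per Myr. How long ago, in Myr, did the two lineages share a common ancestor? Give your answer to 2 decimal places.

The sequences differ at 4 of 38 sites (1, 9, 16, 24), so p = 4/38 ≈ 0.105263.
d = −(3/4) ln(1 − 4p/3) = −0.75 ln(1 − 0.140351) = −0.75 ln(0.859649)
  = −0.75 × (-0.151231) = 0.113423 substitutions/site.
Under a molecular clock d = 2μt, so t = d/(2μ) = 0.113423 / (2 × 0.0129) = 4.40 Myr.

4.40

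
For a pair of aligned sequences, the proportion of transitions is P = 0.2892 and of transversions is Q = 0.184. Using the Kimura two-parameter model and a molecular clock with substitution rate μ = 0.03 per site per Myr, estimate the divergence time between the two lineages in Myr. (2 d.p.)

Under the Kimura two-parameter model, d = −½ ln(1 − 2P − Q) − ¼ ln(1 − 2Q).
1 − 2P − Q = 0.2376, giving −½ ln(0.2376) = 0.718583.
1 − 2Q = 0.632, giving −¼ ln(0.632) = 0.114716.
d = 0.718583 + 0.114716 = 0.833299.
Under a molecular clock d = 2μt, so t = d/(2μ) = 0.833299 / (2 × 0.03) = 13.89 Myr.

13.89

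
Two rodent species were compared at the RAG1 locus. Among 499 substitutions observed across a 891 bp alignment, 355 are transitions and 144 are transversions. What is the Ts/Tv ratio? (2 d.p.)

R = 355/144 = 2.465277… ≈ 2.47 (to 2 d.p.).

2.47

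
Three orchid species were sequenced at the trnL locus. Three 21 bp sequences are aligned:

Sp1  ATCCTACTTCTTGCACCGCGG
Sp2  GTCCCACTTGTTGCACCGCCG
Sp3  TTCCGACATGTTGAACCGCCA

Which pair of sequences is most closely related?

Sp1 and Sp2

Sp1–Sp2: 4/21 differ, p = 0.190, d = 0.220.
Sp1–Sp3: 7/21 differ, p = 0.333, d = 0.441.
Sp2–Sp3: 5/21 differ, p = 0.238, d = 0.286.
The smallest distance is between Sp1 and Sp2.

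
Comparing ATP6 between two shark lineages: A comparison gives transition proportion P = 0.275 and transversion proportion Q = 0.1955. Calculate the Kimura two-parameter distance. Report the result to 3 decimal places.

Under the Kimura two-parameter model, d = −½ ln(1 − 2P − Q) − ¼ ln(1 − 2Q).
1 − 2P − Q = 0.2545, giving −½ ln(0.2545) = 0.684227.
1 − 2Q = 0.609, giving −¼ ln(0.609) = 0.123984.
d = 0.684227 + 0.123984 = 0.808211.

0.808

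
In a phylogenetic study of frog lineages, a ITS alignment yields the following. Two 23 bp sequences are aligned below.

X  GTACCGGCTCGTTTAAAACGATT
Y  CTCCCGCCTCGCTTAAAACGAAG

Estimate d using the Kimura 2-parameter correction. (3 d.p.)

0.324

Of 23 sites, 1 differences are transitions and 5 are transversions, so P = 1/23 ≈ 0.043478 and Q = 5/23 ≈ 0.217391.
Under the Kimura two-parameter model, d = −½ ln(1 − 2P − Q) − ¼ ln(1 − 2Q).
1 − 2P − Q = 0.695653, giving −½ ln(0.695653) = 0.181452.
1 − 2Q = 0.565218, giving −¼ ln(0.565218) = 0.142636.
d = 0.181452 + 0.142636 = 0.324088.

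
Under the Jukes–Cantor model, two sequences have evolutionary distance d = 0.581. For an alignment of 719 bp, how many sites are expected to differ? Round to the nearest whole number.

291

Invert JC69: p = (3/4)(1 − e^(−4d/3)) = 0.75 × (1 − e^(-0.774667)) = 0.75 × (1 − 0.460857) = 0.404357.
Expected differing sites = pL ≈ 0.404357 × 719 = 290.732683 ≈ 291.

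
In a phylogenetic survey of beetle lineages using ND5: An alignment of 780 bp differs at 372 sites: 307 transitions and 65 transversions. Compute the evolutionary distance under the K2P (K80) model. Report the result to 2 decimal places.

P = 307/780 ≈ 0.39359 and Q = 65/780 ≈ 0.083333.
Under the Kimura two-parameter model, d = −½ ln(1 − 2P − Q) − ¼ ln(1 − 2Q).
1 − 2P − Q = 0.129487, giving −½ ln(0.129487) = 1.022087.
1 − 2Q = 0.833334, giving −¼ ln(0.833334) = 0.045580.
d = 1.022087 + 0.045580 = 1.067667.

1.07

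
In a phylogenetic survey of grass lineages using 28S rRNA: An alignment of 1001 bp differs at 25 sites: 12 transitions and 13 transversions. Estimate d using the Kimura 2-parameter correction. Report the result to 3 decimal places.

P = 12/1001 ≈ 0.011988 and Q = 13/1001 ≈ 0.012987.
Under the Kimura two-parameter model, d = −½ ln(1 − 2P − Q) − ¼ ln(1 − 2Q).
1 − 2P − Q = 0.963037, giving −½ ln(0.963037) = 0.018832.
1 − 2Q = 0.974026, giving −¼ ln(0.974026) = 0.006579.
d = 0.018832 + 0.006579 = 0.025411.

0.025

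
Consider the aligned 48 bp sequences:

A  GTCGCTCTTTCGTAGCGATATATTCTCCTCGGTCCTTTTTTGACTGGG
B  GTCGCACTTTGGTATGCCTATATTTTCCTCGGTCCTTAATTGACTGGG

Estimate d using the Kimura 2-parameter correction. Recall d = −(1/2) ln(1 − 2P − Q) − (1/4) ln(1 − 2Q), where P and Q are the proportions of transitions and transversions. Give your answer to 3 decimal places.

0.218

Of 48 sites, 1 differences are transitions and 8 are transversions, so P = 1/48 ≈ 0.020833 and Q = 8/48 ≈ 0.166667.
Under the Kimura two-parameter model, d = −½ ln(1 − 2P − Q) − ¼ ln(1 − 2Q).
1 − 2P − Q = 0.791667, giving −½ ln(0.791667) = 0.116807.
1 − 2Q = 0.666666, giving −¼ ln(0.666666) = 0.101367.
d = 0.116807 + 0.101367 = 0.218174.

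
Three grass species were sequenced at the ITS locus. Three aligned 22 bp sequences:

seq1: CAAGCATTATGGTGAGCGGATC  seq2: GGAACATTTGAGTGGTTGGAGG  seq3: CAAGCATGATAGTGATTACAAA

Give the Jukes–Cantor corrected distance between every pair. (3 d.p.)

d(seq1,seq2) = 0.824, d(seq1,seq3) = 0.497, d(seq2,seq3) = 0.824

seq1–seq2: 11/22 sites differ → p = 0.5, d = −0.75 ln(1 − 0.666667) = 0.823960 ≈ 0.824.
seq1–seq3: 8/22 sites differ → p ≈ 0.363636, d = −0.75 ln(1 − 0.484848) = 0.497470 ≈ 0.497.
seq2–seq3: 11/22 sites differ → p = 0.5, d = −0.75 ln(1 − 0.666667) = 0.823960 ≈ 0.824.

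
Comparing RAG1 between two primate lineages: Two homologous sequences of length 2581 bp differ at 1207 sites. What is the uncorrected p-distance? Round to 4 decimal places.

p = 1207/2581 = 0.467648… ≈ 0.4676 (to 4 d.p.).

0.4676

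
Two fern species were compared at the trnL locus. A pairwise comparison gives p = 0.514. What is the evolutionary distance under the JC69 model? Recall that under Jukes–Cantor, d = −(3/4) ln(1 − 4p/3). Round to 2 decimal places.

d = −(3/4) ln(1 − 4p/3) = −0.75 ln(1 − 0.685333) = −0.75 ln(0.314667)
  = −0.75 × (-1.156240) = 0.867180 substitutions/site.

0.87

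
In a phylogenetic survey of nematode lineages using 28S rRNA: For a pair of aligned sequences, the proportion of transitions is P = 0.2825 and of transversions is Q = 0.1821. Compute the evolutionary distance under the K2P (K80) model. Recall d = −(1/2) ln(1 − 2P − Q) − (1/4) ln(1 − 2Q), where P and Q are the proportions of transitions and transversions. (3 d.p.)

0.801

Under the Kimura two-parameter model, d = −½ ln(1 − 2P − Q) − ¼ ln(1 − 2Q).
1 − 2P − Q = 0.2529, giving −½ ln(0.2529) = 0.687381.
1 − 2Q = 0.6358, giving −¼ ln(0.6358) = 0.113218.
d = 0.687381 + 0.113218 = 0.800599.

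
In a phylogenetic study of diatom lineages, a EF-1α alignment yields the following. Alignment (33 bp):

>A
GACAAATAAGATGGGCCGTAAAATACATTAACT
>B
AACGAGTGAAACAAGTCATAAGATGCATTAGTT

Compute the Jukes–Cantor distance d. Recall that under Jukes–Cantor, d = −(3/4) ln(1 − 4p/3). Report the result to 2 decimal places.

The sequences differ at 14 of 33 sites, so p = 14/33 ≈ 0.424242.
d = −(3/4) ln(1 − 4p/3) = −0.75 ln(1 − 0.565656) = −0.75 ln(0.434344)
  = −0.75 × (-0.833918) = 0.625439 substitutions/site.

0.63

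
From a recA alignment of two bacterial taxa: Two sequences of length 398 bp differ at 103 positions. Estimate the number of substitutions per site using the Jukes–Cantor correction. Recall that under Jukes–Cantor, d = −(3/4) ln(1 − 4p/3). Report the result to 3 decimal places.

0.317

p = 103/398 ≈ 0.258794.
d = −(3/4) ln(1 − 4p/3) = −0.75 ln(1 − 0.345059) = −0.75 ln(0.654941)
  = −0.75 × (-0.423210) = 0.317408 substitutions/site.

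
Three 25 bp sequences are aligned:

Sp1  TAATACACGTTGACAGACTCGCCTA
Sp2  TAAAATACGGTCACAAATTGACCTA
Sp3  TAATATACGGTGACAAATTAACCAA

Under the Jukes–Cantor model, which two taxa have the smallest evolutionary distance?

Sp1–Sp2: 8/25 differ, p = 0.320, d = 0.417.
Sp1–Sp3: 7/25 differ, p = 0.280, d = 0.351.
Sp2–Sp3: 4/25 differ, p = 0.160, d = 0.180.
The smallest distance is between Sp2 and Sp3.

Sp2 and Sp3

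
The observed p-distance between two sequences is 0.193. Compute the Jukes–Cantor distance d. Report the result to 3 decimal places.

0.223

d = −(3/4) ln(1 − 4p/3) = −0.75 ln(1 − 0.257333) = −0.75 ln(0.742667)
  = −0.75 × (-0.297508) = 0.223131 substitutions/site.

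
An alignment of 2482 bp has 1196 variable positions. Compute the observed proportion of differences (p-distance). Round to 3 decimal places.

0.482

p = 1196/2482 = 0.481869… ≈ 0.482 (to 3 d.p.).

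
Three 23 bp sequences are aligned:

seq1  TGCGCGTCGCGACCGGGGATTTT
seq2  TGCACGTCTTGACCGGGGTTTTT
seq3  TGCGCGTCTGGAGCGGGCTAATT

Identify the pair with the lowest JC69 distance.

seq1–seq2: 4/23 differ, p = 0.174, d = 0.198.
seq1–seq3: 7/23 differ, p = 0.304, d = 0.390.
seq2–seq3: 6/23 differ, p = 0.261, d = 0.321.
The smallest distance is between seq1 and seq2.

seq1 and seq2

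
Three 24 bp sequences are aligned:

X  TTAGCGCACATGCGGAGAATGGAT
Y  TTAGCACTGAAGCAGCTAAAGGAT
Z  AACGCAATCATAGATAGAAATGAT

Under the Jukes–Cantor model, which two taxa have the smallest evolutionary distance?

X–Y: 8/24 differ, p = 0.333, d = 0.441.
X–Z: 12/24 differ, p = 0.500, d = 0.824.
Y–Z: 12/24 differ, p = 0.500, d = 0.824.
The smallest distance is between X and Y.

X and Y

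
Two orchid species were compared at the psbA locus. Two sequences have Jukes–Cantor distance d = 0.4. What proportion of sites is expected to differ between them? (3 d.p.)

p = (3/4)(1 − e^(−4d/3)) = 0.75 × (1 − e^(-0.533333)) = 0.75 × (1 − 0.586646) = 0.310016.

0.310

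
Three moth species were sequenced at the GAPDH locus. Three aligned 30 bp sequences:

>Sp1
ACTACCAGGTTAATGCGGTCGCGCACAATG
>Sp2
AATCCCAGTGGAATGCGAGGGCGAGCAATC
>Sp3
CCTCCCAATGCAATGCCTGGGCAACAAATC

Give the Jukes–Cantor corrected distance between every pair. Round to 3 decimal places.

d(Sp1,Sp2) = 0.503, d(Sp1,Sp3) = 0.824, d(Sp2,Sp3) = 0.383

Sp1–Sp2: 11/30 sites differ → p ≈ 0.366667, d = −0.75 ln(1 − 0.488889) = 0.503376 ≈ 0.503.
Sp1–Sp3: 15/30 sites differ → p = 0.5, d = −0.75 ln(1 − 0.666667) = 0.823960 ≈ 0.824.
Sp2–Sp3: 9/30 sites differ → p = 0.3, d = −0.75 ln(1 − 0.4) = 0.383119 ≈ 0.383.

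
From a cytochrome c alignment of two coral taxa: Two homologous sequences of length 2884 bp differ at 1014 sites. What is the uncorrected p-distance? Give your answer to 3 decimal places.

0.352

p = 1014/2884 = 0.351595… ≈ 0.352 (to 3 d.p.).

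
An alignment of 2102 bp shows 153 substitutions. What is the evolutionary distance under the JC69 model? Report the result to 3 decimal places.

p = 153/2102 ≈ 0.072788.
d = −(3/4) ln(1 − 4p/3) = −0.75 ln(1 − 0.097051) = −0.75 ln(0.902949)
  = −0.75 × (-0.102089) = 0.076567 substitutions/site.

0.077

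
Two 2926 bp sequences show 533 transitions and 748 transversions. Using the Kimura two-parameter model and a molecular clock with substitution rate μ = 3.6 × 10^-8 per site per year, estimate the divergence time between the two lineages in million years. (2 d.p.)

P = 533/2926 ≈ 0.18216 and Q = 748/2926 ≈ 0.255639.
Under the Kimura two-parameter model, d = −½ ln(1 − 2P − Q) − ¼ ln(1 − 2Q).
1 − 2P − Q = 0.380041, giving −½ ln(0.380041) = 0.483738.
1 − 2Q = 0.488722, giving −¼ ln(0.488722) = 0.178990.
d = 0.483738 + 0.178990 = 0.662728.
Under a molecular clock d = 2μt, so t = d/(2μ) = 0.662728 / (2 × 3.6 × 10^-8) = 9.20 million years.

9.20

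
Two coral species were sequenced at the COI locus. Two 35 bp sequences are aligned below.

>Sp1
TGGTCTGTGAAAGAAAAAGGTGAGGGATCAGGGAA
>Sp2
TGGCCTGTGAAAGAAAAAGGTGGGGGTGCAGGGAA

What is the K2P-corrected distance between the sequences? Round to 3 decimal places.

0.124

Of 35 sites, 2 differences are transitions and 2 are transversions, so P = 2/35 ≈ 0.057143 and Q = 2/35 ≈ 0.057143.
Under the Kimura two-parameter model, d = −½ ln(1 − 2P − Q) − ¼ ln(1 − 2Q).
1 − 2P − Q = 0.828571, giving −½ ln(0.828571) = 0.094026.
1 − 2Q = 0.885714, giving −¼ ln(0.885714) = 0.030340.
d = 0.094026 + 0.030340 = 0.124366.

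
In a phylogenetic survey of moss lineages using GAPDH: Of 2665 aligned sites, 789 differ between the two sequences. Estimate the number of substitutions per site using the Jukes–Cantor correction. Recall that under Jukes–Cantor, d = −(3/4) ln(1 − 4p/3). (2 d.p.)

0.38

p = 789/2665 ≈ 0.29606.
d = −(3/4) ln(1 − 4p/3) = −0.75 ln(1 − 0.394747) = −0.75 ln(0.605253)
  = −0.75 × (-0.502109) = 0.376582 substitutions/site.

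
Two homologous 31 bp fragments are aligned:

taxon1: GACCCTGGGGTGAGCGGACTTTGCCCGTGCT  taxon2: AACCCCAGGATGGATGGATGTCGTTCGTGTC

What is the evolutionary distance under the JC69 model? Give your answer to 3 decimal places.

0.691

The sequences differ at 14 of 31 sites, so p = 14/31 ≈ 0.451613.
d = −(3/4) ln(1 − 4p/3) = −0.75 ln(1 − 0.602151) = −0.75 ln(0.397849)
  = −0.75 × (-0.921683) = 0.691262 substitutions/site.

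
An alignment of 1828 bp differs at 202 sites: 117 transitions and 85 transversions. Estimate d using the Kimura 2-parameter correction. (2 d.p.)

0.12

P = 117/1828 ≈ 0.064004 and Q = 85/1828 ≈ 0.046499.
Under the Kimura two-parameter model, d = −½ ln(1 − 2P − Q) − ¼ ln(1 − 2Q).
1 − 2P − Q = 0.825493, giving −½ ln(0.825493) = 0.095887.
1 − 2Q = 0.907002, giving −¼ ln(0.907002) = 0.024403.
d = 0.095887 + 0.024403 = 0.120290.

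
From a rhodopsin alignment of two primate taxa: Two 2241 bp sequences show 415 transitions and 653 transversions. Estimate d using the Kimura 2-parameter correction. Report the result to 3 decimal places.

0.761

P = 415/2241 ≈ 0.185185 and Q = 653/2241 ≈ 0.291388.
Under the Kimura two-parameter model, d = −½ ln(1 − 2P − Q) − ¼ ln(1 − 2Q).
1 − 2P − Q = 0.338242, giving −½ ln(0.338242) = 0.541997.
1 − 2Q = 0.417224, giving −¼ ln(0.417224) = 0.218533.
d = 0.541997 + 0.218533 = 0.760530.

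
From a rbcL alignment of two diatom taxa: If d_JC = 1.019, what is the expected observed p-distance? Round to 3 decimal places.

p = (3/4)(1 − e^(−4d/3)) = 0.75 × (1 − e^(-1.358667)) = 0.75 × (1 − 0.257003) = 0.557248.

0.557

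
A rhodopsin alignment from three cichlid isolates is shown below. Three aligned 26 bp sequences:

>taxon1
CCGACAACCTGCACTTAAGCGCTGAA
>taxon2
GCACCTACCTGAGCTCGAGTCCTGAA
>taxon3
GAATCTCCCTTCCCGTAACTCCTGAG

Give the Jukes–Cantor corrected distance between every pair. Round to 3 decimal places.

d(taxon1,taxon2) = 0.539, d(taxon1,taxon3) = 0.824, d(taxon2,taxon3) = 0.623

taxon1–taxon2: 10/26 sites differ → p ≈ 0.384615, d = −0.75 ln(1 − 0.51282) = 0.539341 ≈ 0.539.
taxon1–taxon3: 13/26 sites differ → p = 0.5, d = −0.75 ln(1 − 0.666667) = 0.823960 ≈ 0.824.
taxon2–taxon3: 11/26 sites differ → p ≈ 0.423077, d = −0.75 ln(1 − 0.564103) = 0.622762 ≈ 0.623.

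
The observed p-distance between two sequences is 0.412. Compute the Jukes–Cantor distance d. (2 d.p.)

0.60

d = −(3/4) ln(1 − 4p/3) = −0.75 ln(1 − 0.549333) = −0.75 ln(0.450667)
  = −0.75 × (-0.797027) = 0.597770 substitutions/site.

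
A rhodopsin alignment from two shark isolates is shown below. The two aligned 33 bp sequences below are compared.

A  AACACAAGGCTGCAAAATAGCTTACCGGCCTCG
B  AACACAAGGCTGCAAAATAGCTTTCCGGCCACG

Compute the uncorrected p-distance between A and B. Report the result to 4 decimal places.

The sequences differ at 2 of 33 positions (sites 24, 31).
p = 2/33 = 0.060606… ≈ 0.0606 (to 4 d.p.).

0.0606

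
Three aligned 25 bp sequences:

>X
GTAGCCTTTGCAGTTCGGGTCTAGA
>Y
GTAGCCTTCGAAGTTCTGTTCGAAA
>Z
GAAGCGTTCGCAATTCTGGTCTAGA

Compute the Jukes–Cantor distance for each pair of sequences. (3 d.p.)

d(X,Y) = 0.289, d(X,Z) = 0.233, d(Y,Z) = 0.351

X–Y: 6/25 sites differ → p = 0.24, d = −0.75 ln(1 − 0.32) = 0.289247 ≈ 0.289.
X–Z: 5/25 sites differ → p = 0.2, d = −0.75 ln(1 − 0.266667) = 0.232617 ≈ 0.233.
Y–Z: 7/25 sites differ → p = 0.28, d = −0.75 ln(1 − 0.373333) = 0.350505 ≈ 0.351.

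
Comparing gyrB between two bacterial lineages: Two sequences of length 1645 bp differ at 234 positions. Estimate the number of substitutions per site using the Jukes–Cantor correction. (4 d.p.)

p = 234/1645 ≈ 0.142249.
d = −(3/4) ln(1 − 4p/3) = −0.75 ln(1 − 0.189665) = −0.75 ln(0.810335)
  = −0.75 × (-0.210308) = 0.157731 substitutions/site.

0.1577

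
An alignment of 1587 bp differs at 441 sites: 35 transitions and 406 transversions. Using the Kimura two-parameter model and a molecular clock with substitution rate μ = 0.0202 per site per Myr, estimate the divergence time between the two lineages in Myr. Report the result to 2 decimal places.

P = 35/1587 ≈ 0.022054 and Q = 406/1587 ≈ 0.255829.
Under the Kimura two-parameter model, d = −½ ln(1 − 2P − Q) − ¼ ln(1 − 2Q).
1 − 2P − Q = 0.700063, giving −½ ln(0.700063) = 0.178292.
1 − 2Q = 0.488342, giving −¼ ln(0.488342) = 0.179185.
d = 0.178292 + 0.179185 = 0.357477.
Under a molecular clock d = 2μt, so t = d/(2μ) = 0.357477 / (2 × 0.0202) = 8.85 Myr.

8.85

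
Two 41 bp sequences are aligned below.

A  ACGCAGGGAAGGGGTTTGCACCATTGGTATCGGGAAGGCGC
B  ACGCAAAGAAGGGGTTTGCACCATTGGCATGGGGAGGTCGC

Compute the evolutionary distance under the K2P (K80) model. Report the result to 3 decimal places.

0.165

Of 41 sites, 4 differences are transitions and 2 are transversions, so P = 4/41 ≈ 0.097561 and Q = 2/41 ≈ 0.04878.
Under the Kimura two-parameter model, d = −½ ln(1 − 2P − Q) − ¼ ln(1 − 2Q).
1 − 2P − Q = 0.756098, giving −½ ln(0.756098) = 0.139792.
1 − 2Q = 0.90244, giving −¼ ln(0.90244) = 0.025663.
d = 0.139792 + 0.025663 = 0.165455.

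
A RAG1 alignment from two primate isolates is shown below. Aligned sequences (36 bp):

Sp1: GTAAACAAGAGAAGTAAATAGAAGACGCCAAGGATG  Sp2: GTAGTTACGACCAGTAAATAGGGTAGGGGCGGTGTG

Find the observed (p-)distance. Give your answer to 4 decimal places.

0.4444

The sequences differ at 16 of 36 positions.
p = 16/36 = 0.444444… ≈ 0.4444 (to 4 d.p.).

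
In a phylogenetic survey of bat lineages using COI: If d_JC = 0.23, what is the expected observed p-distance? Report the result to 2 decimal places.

p = (3/4)(1 − e^(−4d/3)) = 0.75 × (1 − e^(-0.306667)) = 0.75 × (1 − 0.735896) = 0.198078.

0.20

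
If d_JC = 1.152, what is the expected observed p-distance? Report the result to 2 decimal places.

p = (3/4)(1 − e^(−4d/3)) = 0.75 × (1 − e^(-1.536)) = 0.75 × (1 − 0.215240) = 0.588570.

0.59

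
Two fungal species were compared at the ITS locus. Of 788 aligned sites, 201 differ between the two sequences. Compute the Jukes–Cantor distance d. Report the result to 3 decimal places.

0.312

p = 201/788 ≈ 0.255076.
d = −(3/4) ln(1 − 4p/3) = −0.75 ln(1 − 0.340101) = −0.75 ln(0.659899)
  = −0.75 × (-0.415668) = 0.311751 substitutions/site.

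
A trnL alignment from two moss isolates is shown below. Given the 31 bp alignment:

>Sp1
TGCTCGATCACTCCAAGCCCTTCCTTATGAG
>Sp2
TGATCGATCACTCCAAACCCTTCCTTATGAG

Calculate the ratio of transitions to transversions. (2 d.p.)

Transitions are A↔G and C↔T; transversions are all other mismatches.
Transitions: 1. Transversions: 1.
R = 1/1 = 1.00.

1.00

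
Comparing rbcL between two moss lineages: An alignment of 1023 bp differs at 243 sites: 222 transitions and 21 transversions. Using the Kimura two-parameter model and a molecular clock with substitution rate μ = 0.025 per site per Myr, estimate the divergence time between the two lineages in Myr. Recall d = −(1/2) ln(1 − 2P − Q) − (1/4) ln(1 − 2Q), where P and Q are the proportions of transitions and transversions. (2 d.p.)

6.27

P = 222/1023 ≈ 0.217009 and Q = 21/1023 ≈ 0.020528.
Under the Kimura two-parameter model, d = −½ ln(1 − 2P − Q) − ¼ ln(1 − 2Q).
1 − 2P − Q = 0.545454, giving −½ ln(0.545454) = 0.303068.
1 − 2Q = 0.958944, giving −¼ ln(0.958944) = 0.010481.
d = 0.303068 + 0.010481 = 0.313549.
Under a molecular clock d = 2μt, so t = d/(2μ) = 0.313549 / (2 × 0.025) = 6.27 Myr.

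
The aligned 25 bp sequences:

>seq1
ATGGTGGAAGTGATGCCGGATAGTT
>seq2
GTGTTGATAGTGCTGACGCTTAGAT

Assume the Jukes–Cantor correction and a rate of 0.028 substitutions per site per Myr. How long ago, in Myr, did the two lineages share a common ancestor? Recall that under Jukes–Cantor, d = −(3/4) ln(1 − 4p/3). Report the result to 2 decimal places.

8.76

The sequences differ at 9 of 25 sites (1, 4, 7, 8, 13, 16, 19, 20, 24), so p = 9/25 = 0.36.
d = −(3/4) ln(1 − 4p/3) = −0.75 ln(1 − 0.48) = −0.75 ln(0.52)
  = −0.75 × (-0.653926) = 0.490445 substitutions/site.
Under a molecular clock d = 2μt, so t = d/(2μ) = 0.490445 / (2 × 0.028) = 8.76 Myr.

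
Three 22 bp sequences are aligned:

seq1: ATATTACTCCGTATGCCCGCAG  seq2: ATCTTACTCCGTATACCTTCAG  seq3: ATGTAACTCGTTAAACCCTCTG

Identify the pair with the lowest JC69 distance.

seq1–seq2: 4/22 differ, p = 0.182, d = 0.208.
seq1–seq3: 8/22 differ, p = 0.364, d = 0.497.
seq2–seq3: 7/22 differ, p = 0.318, d = 0.414.
The smallest distance is between seq1 and seq2.

seq1 and seq2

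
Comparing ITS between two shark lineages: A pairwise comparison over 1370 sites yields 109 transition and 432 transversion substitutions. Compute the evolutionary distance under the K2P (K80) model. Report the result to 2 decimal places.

0.57

P = 109/1370 ≈ 0.079562 and Q = 432/1370 ≈ 0.315328.
Under the Kimura two-parameter model, d = −½ ln(1 − 2P − Q) − ¼ ln(1 − 2Q).
1 − 2P − Q = 0.525548, giving −½ ln(0.525548) = 0.321657.
1 − 2Q = 0.369344, giving −¼ ln(0.369344) = 0.249007.
d = 0.321657 + 0.249007 = 0.570664.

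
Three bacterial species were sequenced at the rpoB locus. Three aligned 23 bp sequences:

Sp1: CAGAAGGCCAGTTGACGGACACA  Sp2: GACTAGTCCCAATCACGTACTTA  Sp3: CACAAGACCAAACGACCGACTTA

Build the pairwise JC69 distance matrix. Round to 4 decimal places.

d(Sp1,Sp2) = 0.7614, d(Sp1,Sp3) = 0.4674, d(Sp2,Sp3) = 0.4674

Sp1–Sp2: 11/23 sites differ → p ≈ 0.478261, d = −0.75 ln(1 − 0.637681) = 0.761423 ≈ 0.7614.
Sp1–Sp3: 8/23 sites differ → p ≈ 0.347826, d = −0.75 ln(1 − 0.463768) = 0.467391 ≈ 0.4674.
Sp2–Sp3: 8/23 sites differ → p ≈ 0.347826, d = −0.75 ln(1 − 0.463768) = 0.467391 ≈ 0.4674.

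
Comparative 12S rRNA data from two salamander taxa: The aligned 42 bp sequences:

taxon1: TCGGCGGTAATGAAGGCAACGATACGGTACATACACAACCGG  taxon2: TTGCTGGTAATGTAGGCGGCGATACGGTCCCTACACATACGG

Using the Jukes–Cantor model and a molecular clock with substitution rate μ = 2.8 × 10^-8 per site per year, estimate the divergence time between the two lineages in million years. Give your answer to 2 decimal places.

5.12

The sequences differ at 10 of 42 sites (2, 4, 5, 13, 18, 19, 29, 31, 38, 39), so p = 10/42 ≈ 0.238095.
d = −(3/4) ln(1 − 4p/3) = −0.75 ln(1 − 0.31746) = −0.75 ln(0.68254)
  = −0.75 × (-0.381934) = 0.286451 substitutions/site.
Under a molecular clock d = 2μt, so t = d/(2μ) = 0.286451 / (2 × 2.8 × 10^-8) = 5.12 million years.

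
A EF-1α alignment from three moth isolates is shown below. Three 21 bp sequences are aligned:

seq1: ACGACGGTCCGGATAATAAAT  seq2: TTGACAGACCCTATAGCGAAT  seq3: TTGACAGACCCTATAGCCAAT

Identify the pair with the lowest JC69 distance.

seq1–seq2: 9/21 differ, p = 0.429, d = 0.635.
seq1–seq3: 9/21 differ, p = 0.429, d = 0.635.
seq2–seq3: 1/21 differ, p = 0.048, d = 0.049.
The smallest distance is between seq2 and seq3.

seq2 and seq3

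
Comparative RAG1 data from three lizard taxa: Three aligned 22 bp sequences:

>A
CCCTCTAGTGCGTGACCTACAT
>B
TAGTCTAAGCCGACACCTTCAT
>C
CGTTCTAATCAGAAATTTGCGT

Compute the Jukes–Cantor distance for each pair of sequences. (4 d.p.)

d(A,B) = 0.5913, d(A,C) = 0.8240, d(B,C) = 0.6987

A–B: 9/22 sites differ → p ≈ 0.409091, d = −0.75 ln(1 − 0.545455) = 0.591344 ≈ 0.5913.
A–C: 11/22 sites differ → p = 0.5, d = −0.75 ln(1 − 0.666667) = 0.823960 ≈ 0.8240.
B–C: 10/22 sites differ → p ≈ 0.454545, d = −0.75 ln(1 − 0.60606) = 0.698667 ≈ 0.6987.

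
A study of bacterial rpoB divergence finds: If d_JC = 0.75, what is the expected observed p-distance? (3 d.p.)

p = (3/4)(1 − e^(−4d/3)) = 0.75 × (1 − e^(-1)) = 0.75 × (1 − 0.367879) = 0.474091.

0.474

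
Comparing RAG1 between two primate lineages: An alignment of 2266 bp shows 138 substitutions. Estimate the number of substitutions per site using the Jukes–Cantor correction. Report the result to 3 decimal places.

0.064

p = 138/2266 ≈ 0.0609.
d = −(3/4) ln(1 − 4p/3) = −0.75 ln(1 − 0.0812) = −0.75 ln(0.9188)
  = −0.75 × (-0.084687) = 0.063515 substitutions/site.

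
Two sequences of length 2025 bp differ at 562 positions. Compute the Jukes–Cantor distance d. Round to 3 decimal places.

p = 562/2025 ≈ 0.277531.
d = −(3/4) ln(1 − 4p/3) = −0.75 ln(1 − 0.370041) = −0.75 ln(0.629959)
  = −0.75 × (-0.462101) = 0.346576 substitutions/site.

0.347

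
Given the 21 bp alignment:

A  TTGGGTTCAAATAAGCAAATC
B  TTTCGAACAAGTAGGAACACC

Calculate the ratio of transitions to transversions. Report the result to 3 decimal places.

Transitions are A↔G and C↔T; transversions are all other mismatches.
Transitions: 3. Transversions: 6.
R = 3/6 = 0.500.

0.500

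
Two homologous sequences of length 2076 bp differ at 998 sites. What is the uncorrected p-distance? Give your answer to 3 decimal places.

p = 998/2076 = 0.480732… ≈ 0.481 (to 3 d.p.).

0.481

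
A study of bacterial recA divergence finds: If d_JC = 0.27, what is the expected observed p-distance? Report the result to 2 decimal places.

0.23

p = (3/4)(1 − e^(−4d/3)) = 0.75 × (1 − e^(-0.36)) = 0.75 × (1 − 0.697676) = 0.226743.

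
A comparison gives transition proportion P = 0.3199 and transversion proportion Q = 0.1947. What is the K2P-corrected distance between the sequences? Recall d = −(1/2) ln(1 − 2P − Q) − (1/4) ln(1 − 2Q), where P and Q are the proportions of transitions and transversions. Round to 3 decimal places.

Under the Kimura two-parameter model, d = −½ ln(1 − 2P − Q) − ¼ ln(1 − 2Q).
1 − 2P − Q = 0.1655, giving −½ ln(0.1655) = 0.899392.
1 − 2Q = 0.6106, giving −¼ ln(0.6106) = 0.123328.
d = 0.899392 + 0.123328 = 1.022720.

1.023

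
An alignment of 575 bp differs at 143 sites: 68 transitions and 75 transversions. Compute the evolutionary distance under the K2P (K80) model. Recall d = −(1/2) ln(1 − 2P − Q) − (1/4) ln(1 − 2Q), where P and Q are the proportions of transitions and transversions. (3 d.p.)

P = 68/575 ≈ 0.118261 and Q = 75/575 ≈ 0.130435.
Under the Kimura two-parameter model, d = −½ ln(1 − 2P − Q) − ¼ ln(1 − 2Q).
1 − 2P − Q = 0.633043, giving −½ ln(0.633043) = 0.228608.
1 − 2Q = 0.73913, giving −¼ ln(0.73913) = 0.075570.
d = 0.228608 + 0.075570 = 0.304178.

0.304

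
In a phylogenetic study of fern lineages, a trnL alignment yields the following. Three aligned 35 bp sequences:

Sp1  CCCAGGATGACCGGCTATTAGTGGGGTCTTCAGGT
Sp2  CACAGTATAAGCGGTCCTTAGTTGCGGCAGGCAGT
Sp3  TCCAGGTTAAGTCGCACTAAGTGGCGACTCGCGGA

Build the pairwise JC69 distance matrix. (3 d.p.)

Sp1–Sp2: 15/35 sites differ → p ≈ 0.428571, d = −0.75 ln(1 − 0.571428) = 0.635472 ≈ 0.635.
Sp1–Sp3: 15/35 sites differ → p ≈ 0.428571, d = −0.75 ln(1 − 0.571428) = 0.635472 ≈ 0.635.
Sp2–Sp3: 15/35 sites differ → p ≈ 0.428571, d = −0.75 ln(1 − 0.571428) = 0.635472 ≈ 0.635.

d(Sp1,Sp2) = 0.635, d(Sp1,Sp3) = 0.635, d(Sp2,Sp3) = 0.635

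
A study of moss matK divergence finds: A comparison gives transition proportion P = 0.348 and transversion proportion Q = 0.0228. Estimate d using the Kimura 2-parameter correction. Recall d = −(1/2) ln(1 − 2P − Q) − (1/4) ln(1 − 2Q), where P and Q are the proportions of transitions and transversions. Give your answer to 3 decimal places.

Under the Kimura two-parameter model, d = −½ ln(1 − 2P − Q) − ¼ ln(1 − 2Q).
1 − 2P − Q = 0.2812, giving −½ ln(0.2812) = 0.634345.
1 − 2Q = 0.9544, giving −¼ ln(0.9544) = 0.011668.
d = 0.634345 + 0.011668 = 0.646013.

0.646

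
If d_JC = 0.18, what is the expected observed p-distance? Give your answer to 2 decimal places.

p = (3/4)(1 − e^(−4d/3)) = 0.75 × (1 − e^(-0.24)) = 0.75 × (1 − 0.786628) = 0.160029.

0.16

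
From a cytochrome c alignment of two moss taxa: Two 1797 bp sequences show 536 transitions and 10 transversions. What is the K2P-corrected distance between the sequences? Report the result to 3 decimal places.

P = 536/1797 ≈ 0.298275 and Q = 10/1797 ≈ 0.005565.
Under the Kimura two-parameter model, d = −½ ln(1 − 2P − Q) − ¼ ln(1 − 2Q).
1 − 2P − Q = 0.397885, giving −½ ln(0.397885) = 0.460796.
1 − 2Q = 0.98887, giving −¼ ln(0.98887) = 0.002798.
d = 0.460796 + 0.002798 = 0.463594.

0.464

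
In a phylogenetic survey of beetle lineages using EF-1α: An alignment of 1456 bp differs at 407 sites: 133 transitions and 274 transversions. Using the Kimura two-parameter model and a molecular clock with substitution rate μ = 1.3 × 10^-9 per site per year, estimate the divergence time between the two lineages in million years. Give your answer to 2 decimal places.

P = 133/1456 ≈ 0.091346 and Q = 274/1456 ≈ 0.188187.
Under the Kimura two-parameter model, d = −½ ln(1 − 2P − Q) − ¼ ln(1 − 2Q).
1 − 2P − Q = 0.629121, giving −½ ln(0.629121) = 0.231716.
1 − 2Q = 0.623626, giving −¼ ln(0.623626) = 0.118051.
d = 0.231716 + 0.118051 = 0.349767.
Under a molecular clock d = 2μt, so t = d/(2μ) = 0.349767 / (2 × 1.3 × 10^-9) = 134.53 million years.

134.53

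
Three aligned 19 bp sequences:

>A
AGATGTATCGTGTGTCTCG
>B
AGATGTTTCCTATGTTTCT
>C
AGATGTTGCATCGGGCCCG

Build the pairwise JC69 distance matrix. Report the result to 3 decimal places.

d(A,B) = 0.324, d(A,C) = 0.507, d(B,C) = 0.618

A–B: 5/19 sites differ → p ≈ 0.263158, d = −0.75 ln(1 − 0.350877) = 0.324100 ≈ 0.324.
A–C: 7/19 sites differ → p ≈ 0.368421, d = −0.75 ln(1 − 0.491228) = 0.506816 ≈ 0.507.
B–C: 8/19 sites differ → p ≈ 0.421053, d = −0.75 ln(1 − 0.561404) = 0.618132 ≈ 0.618.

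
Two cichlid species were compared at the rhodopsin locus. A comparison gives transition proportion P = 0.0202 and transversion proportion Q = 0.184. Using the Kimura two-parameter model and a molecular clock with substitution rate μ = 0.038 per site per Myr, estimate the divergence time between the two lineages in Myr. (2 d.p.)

Under the Kimura two-parameter model, d = −½ ln(1 − 2P − Q) − ¼ ln(1 − 2Q).
1 − 2P − Q = 0.7756, giving −½ ln(0.7756) = 0.127059.
1 − 2Q = 0.632, giving −¼ ln(0.632) = 0.114716.
d = 0.127059 + 0.114716 = 0.241775.
Under a molecular clock d = 2μt, so t = d/(2μ) = 0.241775 / (2 × 0.038) = 3.18 Myr.

3.18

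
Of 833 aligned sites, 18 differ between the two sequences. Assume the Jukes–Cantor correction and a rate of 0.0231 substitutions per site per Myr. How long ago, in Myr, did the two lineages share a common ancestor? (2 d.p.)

p = 18/833 ≈ 0.021609.
d = −(3/4) ln(1 − 4p/3) = −0.75 ln(1 − 0.028812) = −0.75 ln(0.971188)
  = −0.75 × (-0.029235) = 0.021926 substitutions/site.
Under a molecular clock d = 2μt, so t = d/(2μ) = 0.021926 / (2 × 0.0231) = 0.47 Myr.

0.47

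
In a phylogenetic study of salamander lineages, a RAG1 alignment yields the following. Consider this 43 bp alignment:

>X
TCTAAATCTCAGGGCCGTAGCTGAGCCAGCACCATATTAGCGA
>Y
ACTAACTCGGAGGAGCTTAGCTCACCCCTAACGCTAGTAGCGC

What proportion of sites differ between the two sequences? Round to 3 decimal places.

The sequences differ at 16 of 43 positions.
p = 16/43 = 0.372093… ≈ 0.372 (to 3 d.p.).

0.372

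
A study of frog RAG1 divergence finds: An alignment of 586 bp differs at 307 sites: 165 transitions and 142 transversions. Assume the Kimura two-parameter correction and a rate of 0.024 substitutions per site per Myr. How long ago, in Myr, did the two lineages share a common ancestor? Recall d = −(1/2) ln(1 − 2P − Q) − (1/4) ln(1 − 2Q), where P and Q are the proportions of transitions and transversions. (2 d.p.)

P = 165/586 ≈ 0.28157 and Q = 142/586 ≈ 0.242321.
Under the Kimura two-parameter model, d = −½ ln(1 − 2P − Q) − ¼ ln(1 − 2Q).
1 − 2P − Q = 0.194539, giving −½ ln(0.194539) = 0.818561.
1 − 2Q = 0.515358, giving −¼ ln(0.515358) = 0.165723.
d = 0.818561 + 0.165723 = 0.984284.
Under a molecular clock d = 2μt, so t = d/(2μ) = 0.984284 / (2 × 0.024) = 20.51 Myr.

20.51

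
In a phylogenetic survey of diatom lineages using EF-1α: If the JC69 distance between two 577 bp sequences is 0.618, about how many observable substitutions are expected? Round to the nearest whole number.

243

Invert JC69: p = (3/4)(1 − e^(−4d/3)) = 0.75 × (1 − e^(-0.824)) = 0.75 × (1 − 0.438673) = 0.420995.
Expected differing sites = pL ≈ 0.420995 × 577 = 242.914115 ≈ 243.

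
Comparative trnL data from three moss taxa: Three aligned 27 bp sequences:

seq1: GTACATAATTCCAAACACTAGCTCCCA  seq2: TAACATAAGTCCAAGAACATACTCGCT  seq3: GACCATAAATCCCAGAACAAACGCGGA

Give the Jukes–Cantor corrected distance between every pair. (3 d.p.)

d(seq1,seq2) = 0.511, d(seq1,seq3) = 0.588, d(seq2,seq3) = 0.377

seq1–seq2: 10/27 sites differ → p ≈ 0.37037, d = −0.75 ln(1 − 0.493827) = 0.510658 ≈ 0.511.
seq1–seq3: 11/27 sites differ → p ≈ 0.407407, d = −0.75 ln(1 − 0.543209) = 0.587647 ≈ 0.588.
seq2–seq3: 8/27 sites differ → p ≈ 0.296296, d = −0.75 ln(1 − 0.395061) = 0.376971 ≈ 0.377.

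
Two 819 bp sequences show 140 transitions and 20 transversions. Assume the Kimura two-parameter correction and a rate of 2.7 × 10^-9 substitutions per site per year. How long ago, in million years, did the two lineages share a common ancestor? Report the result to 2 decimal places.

P = 140/819 ≈ 0.17094 and Q = 20/819 ≈ 0.02442.
Under the Kimura two-parameter model, d = −½ ln(1 − 2P − Q) − ¼ ln(1 − 2Q).
1 − 2P − Q = 0.6337, giving −½ ln(0.6337) = 0.228090.
1 − 2Q = 0.95116, giving −¼ ln(0.95116) = 0.012518.
d = 0.228090 + 0.012518 = 0.240608.
Under a molecular clock d = 2μt, so t = d/(2μ) = 0.240608 / (2 × 2.7 × 10^-9) = 44.56 million years.

44.56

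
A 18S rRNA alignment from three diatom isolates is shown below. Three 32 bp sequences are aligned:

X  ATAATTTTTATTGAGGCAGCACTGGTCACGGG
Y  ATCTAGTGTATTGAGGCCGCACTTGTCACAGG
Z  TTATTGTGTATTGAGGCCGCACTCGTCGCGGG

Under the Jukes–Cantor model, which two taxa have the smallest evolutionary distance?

Y and Z

X–Y: 8/32 differ, p = 0.250, d = 0.304.
X–Z: 7/32 differ, p = 0.219, d = 0.259.
Y–Z: 6/32 differ, p = 0.188, d = 0.216.
The smallest distance is between Y and Z.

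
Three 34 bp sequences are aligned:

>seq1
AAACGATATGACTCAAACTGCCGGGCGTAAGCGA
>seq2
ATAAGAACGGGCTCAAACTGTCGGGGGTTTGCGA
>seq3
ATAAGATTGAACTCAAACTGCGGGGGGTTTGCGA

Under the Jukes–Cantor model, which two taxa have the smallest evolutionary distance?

seq2 and seq3

seq1–seq2: 10/34 differ, p = 0.294, d = 0.373.
seq1–seq3: 9/34 differ, p = 0.265, d = 0.326.
seq2–seq3: 6/34 differ, p = 0.176, d = 0.201.
The smallest distance is between seq2 and seq3.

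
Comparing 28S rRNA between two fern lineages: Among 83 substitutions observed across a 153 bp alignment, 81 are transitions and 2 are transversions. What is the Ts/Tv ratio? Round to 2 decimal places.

R = 81/2 = 40.50.

40.50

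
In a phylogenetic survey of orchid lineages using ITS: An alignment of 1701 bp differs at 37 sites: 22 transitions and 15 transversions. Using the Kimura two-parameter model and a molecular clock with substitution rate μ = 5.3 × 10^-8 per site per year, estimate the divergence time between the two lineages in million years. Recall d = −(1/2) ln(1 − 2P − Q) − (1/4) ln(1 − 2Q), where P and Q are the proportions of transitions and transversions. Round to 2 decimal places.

0.21

P = 22/1701 ≈ 0.012934 and Q = 15/1701 ≈ 0.008818.
Under the Kimura two-parameter model, d = −½ ln(1 − 2P − Q) − ¼ ln(1 − 2Q).
1 − 2P − Q = 0.965314, giving −½ ln(0.965314) = 0.017651.
1 − 2Q = 0.982364, giving −¼ ln(0.982364) = 0.004448.
d = 0.017651 + 0.004448 = 0.022099.
Under a molecular clock d = 2μt, so t = d/(2μ) = 0.022099 / (2 × 5.3 × 10^-8) = 0.21 million years.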